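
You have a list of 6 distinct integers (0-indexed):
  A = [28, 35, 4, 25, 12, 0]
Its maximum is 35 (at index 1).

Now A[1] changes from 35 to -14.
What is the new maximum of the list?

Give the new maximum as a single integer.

Old max = 35 (at index 1)
Change: A[1] 35 -> -14
Changed element WAS the max -> may need rescan.
  Max of remaining elements: 28
  New max = max(-14, 28) = 28

Answer: 28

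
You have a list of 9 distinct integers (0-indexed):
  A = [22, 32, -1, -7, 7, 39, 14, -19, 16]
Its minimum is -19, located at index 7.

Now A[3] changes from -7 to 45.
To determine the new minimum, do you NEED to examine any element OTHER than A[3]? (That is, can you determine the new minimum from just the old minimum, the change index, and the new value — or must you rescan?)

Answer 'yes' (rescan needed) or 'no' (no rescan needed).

Answer: no

Derivation:
Old min = -19 at index 7
Change at index 3: -7 -> 45
Index 3 was NOT the min. New min = min(-19, 45). No rescan of other elements needed.
Needs rescan: no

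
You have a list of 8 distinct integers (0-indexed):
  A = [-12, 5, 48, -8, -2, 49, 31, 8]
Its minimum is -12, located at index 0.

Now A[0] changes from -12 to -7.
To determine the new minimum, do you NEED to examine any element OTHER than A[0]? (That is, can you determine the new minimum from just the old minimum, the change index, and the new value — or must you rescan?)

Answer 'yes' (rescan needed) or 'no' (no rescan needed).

Answer: yes

Derivation:
Old min = -12 at index 0
Change at index 0: -12 -> -7
Index 0 WAS the min and new value -7 > old min -12. Must rescan other elements to find the new min.
Needs rescan: yes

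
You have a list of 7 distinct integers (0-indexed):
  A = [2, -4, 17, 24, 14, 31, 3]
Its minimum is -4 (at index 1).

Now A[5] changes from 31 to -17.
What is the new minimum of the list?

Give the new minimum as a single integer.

Old min = -4 (at index 1)
Change: A[5] 31 -> -17
Changed element was NOT the old min.
  New min = min(old_min, new_val) = min(-4, -17) = -17

Answer: -17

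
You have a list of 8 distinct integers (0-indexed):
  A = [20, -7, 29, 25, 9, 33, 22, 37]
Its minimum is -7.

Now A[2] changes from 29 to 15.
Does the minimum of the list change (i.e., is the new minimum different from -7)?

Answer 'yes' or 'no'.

Answer: no

Derivation:
Old min = -7
Change: A[2] 29 -> 15
Changed element was NOT the min; min changes only if 15 < -7.
New min = -7; changed? no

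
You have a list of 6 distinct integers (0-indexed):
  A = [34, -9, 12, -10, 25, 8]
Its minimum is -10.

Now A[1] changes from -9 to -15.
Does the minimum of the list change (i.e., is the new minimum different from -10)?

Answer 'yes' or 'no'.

Old min = -10
Change: A[1] -9 -> -15
Changed element was NOT the min; min changes only if -15 < -10.
New min = -15; changed? yes

Answer: yes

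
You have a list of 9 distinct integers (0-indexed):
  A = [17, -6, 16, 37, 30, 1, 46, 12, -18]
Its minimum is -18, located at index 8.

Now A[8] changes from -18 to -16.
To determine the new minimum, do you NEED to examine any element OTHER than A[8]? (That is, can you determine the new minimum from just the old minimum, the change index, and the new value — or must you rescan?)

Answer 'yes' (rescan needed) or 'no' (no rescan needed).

Old min = -18 at index 8
Change at index 8: -18 -> -16
Index 8 WAS the min and new value -16 > old min -18. Must rescan other elements to find the new min.
Needs rescan: yes

Answer: yes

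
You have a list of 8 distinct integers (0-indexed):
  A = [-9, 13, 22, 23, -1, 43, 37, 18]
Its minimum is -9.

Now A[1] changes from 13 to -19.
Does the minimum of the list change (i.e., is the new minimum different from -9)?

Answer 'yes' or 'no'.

Answer: yes

Derivation:
Old min = -9
Change: A[1] 13 -> -19
Changed element was NOT the min; min changes only if -19 < -9.
New min = -19; changed? yes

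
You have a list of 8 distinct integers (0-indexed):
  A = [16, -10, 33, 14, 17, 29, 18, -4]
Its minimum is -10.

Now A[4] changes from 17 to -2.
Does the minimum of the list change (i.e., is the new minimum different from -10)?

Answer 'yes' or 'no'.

Answer: no

Derivation:
Old min = -10
Change: A[4] 17 -> -2
Changed element was NOT the min; min changes only if -2 < -10.
New min = -10; changed? no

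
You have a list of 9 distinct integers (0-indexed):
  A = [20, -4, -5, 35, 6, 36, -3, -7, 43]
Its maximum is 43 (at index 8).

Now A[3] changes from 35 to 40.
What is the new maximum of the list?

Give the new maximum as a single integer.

Answer: 43

Derivation:
Old max = 43 (at index 8)
Change: A[3] 35 -> 40
Changed element was NOT the old max.
  New max = max(old_max, new_val) = max(43, 40) = 43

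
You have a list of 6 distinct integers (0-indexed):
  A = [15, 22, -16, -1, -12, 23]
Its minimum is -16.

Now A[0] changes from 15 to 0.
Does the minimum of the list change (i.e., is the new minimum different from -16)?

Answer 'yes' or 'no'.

Old min = -16
Change: A[0] 15 -> 0
Changed element was NOT the min; min changes only if 0 < -16.
New min = -16; changed? no

Answer: no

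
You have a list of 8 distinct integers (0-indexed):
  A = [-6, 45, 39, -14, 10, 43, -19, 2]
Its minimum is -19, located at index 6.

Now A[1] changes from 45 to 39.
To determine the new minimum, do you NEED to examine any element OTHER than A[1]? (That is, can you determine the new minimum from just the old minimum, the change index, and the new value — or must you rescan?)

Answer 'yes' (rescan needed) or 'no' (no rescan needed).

Old min = -19 at index 6
Change at index 1: 45 -> 39
Index 1 was NOT the min. New min = min(-19, 39). No rescan of other elements needed.
Needs rescan: no

Answer: no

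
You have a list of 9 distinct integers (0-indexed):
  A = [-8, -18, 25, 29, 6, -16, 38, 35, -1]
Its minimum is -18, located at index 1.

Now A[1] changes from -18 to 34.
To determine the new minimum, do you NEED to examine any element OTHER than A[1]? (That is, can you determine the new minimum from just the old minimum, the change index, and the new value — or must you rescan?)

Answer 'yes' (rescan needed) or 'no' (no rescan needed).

Answer: yes

Derivation:
Old min = -18 at index 1
Change at index 1: -18 -> 34
Index 1 WAS the min and new value 34 > old min -18. Must rescan other elements to find the new min.
Needs rescan: yes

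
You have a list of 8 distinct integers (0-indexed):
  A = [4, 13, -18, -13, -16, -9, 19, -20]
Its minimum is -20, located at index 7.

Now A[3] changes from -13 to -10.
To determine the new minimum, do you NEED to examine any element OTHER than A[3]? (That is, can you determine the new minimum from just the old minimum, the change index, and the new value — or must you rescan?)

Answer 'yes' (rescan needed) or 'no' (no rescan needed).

Old min = -20 at index 7
Change at index 3: -13 -> -10
Index 3 was NOT the min. New min = min(-20, -10). No rescan of other elements needed.
Needs rescan: no

Answer: no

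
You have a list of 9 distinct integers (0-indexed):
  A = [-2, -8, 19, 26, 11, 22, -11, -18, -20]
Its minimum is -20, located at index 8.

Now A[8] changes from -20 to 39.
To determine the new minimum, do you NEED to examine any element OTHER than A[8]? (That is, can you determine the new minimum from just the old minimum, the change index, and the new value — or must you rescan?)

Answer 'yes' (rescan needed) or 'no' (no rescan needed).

Answer: yes

Derivation:
Old min = -20 at index 8
Change at index 8: -20 -> 39
Index 8 WAS the min and new value 39 > old min -20. Must rescan other elements to find the new min.
Needs rescan: yes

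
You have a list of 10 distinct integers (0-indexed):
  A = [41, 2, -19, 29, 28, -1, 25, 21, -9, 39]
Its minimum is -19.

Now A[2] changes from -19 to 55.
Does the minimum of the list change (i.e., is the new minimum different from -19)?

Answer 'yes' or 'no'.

Old min = -19
Change: A[2] -19 -> 55
Changed element was the min; new min must be rechecked.
New min = -9; changed? yes

Answer: yes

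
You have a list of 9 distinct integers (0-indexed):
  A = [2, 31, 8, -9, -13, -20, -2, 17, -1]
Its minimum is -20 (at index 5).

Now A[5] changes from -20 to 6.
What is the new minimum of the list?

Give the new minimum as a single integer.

Old min = -20 (at index 5)
Change: A[5] -20 -> 6
Changed element WAS the min. Need to check: is 6 still <= all others?
  Min of remaining elements: -13
  New min = min(6, -13) = -13

Answer: -13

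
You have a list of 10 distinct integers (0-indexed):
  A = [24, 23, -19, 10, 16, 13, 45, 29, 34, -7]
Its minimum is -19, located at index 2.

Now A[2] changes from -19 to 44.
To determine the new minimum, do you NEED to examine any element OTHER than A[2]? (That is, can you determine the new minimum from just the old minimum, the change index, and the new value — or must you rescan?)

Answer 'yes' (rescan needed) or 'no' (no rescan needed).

Answer: yes

Derivation:
Old min = -19 at index 2
Change at index 2: -19 -> 44
Index 2 WAS the min and new value 44 > old min -19. Must rescan other elements to find the new min.
Needs rescan: yes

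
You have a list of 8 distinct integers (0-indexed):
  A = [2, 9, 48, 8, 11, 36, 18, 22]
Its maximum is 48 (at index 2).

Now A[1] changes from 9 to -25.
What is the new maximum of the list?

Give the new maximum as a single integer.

Answer: 48

Derivation:
Old max = 48 (at index 2)
Change: A[1] 9 -> -25
Changed element was NOT the old max.
  New max = max(old_max, new_val) = max(48, -25) = 48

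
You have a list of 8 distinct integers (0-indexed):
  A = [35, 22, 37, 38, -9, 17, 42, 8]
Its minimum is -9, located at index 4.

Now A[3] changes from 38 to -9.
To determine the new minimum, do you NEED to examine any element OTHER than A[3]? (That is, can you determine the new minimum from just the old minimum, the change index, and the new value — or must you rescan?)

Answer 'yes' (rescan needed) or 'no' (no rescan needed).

Answer: no

Derivation:
Old min = -9 at index 4
Change at index 3: 38 -> -9
Index 3 was NOT the min. New min = min(-9, -9). No rescan of other elements needed.
Needs rescan: no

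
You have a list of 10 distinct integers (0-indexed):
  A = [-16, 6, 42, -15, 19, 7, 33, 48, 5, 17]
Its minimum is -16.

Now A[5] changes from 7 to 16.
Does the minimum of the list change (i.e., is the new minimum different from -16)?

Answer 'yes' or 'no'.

Old min = -16
Change: A[5] 7 -> 16
Changed element was NOT the min; min changes only if 16 < -16.
New min = -16; changed? no

Answer: no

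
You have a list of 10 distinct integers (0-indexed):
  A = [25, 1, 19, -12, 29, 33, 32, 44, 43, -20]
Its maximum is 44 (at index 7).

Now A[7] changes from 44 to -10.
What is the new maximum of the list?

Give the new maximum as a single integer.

Answer: 43

Derivation:
Old max = 44 (at index 7)
Change: A[7] 44 -> -10
Changed element WAS the max -> may need rescan.
  Max of remaining elements: 43
  New max = max(-10, 43) = 43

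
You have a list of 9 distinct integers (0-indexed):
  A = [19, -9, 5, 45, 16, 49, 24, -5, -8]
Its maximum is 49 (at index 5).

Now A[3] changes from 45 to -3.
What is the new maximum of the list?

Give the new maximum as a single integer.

Old max = 49 (at index 5)
Change: A[3] 45 -> -3
Changed element was NOT the old max.
  New max = max(old_max, new_val) = max(49, -3) = 49

Answer: 49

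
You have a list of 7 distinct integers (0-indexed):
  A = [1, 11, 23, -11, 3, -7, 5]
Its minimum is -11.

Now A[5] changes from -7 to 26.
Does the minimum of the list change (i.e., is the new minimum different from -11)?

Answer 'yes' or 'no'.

Old min = -11
Change: A[5] -7 -> 26
Changed element was NOT the min; min changes only if 26 < -11.
New min = -11; changed? no

Answer: no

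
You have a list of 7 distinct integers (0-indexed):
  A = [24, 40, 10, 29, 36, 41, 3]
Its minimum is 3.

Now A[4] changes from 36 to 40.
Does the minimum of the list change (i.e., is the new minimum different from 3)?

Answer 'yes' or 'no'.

Old min = 3
Change: A[4] 36 -> 40
Changed element was NOT the min; min changes only if 40 < 3.
New min = 3; changed? no

Answer: no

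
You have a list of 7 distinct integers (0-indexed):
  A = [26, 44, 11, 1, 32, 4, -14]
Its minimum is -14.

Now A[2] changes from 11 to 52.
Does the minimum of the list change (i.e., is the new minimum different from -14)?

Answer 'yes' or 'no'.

Answer: no

Derivation:
Old min = -14
Change: A[2] 11 -> 52
Changed element was NOT the min; min changes only if 52 < -14.
New min = -14; changed? no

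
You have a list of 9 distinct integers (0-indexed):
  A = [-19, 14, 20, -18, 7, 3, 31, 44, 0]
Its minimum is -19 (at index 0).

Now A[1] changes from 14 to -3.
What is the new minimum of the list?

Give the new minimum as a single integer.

Old min = -19 (at index 0)
Change: A[1] 14 -> -3
Changed element was NOT the old min.
  New min = min(old_min, new_val) = min(-19, -3) = -19

Answer: -19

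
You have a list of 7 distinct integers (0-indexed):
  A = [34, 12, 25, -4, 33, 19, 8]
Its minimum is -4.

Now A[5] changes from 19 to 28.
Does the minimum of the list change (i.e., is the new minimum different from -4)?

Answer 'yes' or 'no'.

Answer: no

Derivation:
Old min = -4
Change: A[5] 19 -> 28
Changed element was NOT the min; min changes only if 28 < -4.
New min = -4; changed? no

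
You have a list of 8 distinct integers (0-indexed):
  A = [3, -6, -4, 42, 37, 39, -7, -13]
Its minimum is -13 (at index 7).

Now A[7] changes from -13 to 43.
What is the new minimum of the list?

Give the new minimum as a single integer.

Old min = -13 (at index 7)
Change: A[7] -13 -> 43
Changed element WAS the min. Need to check: is 43 still <= all others?
  Min of remaining elements: -7
  New min = min(43, -7) = -7

Answer: -7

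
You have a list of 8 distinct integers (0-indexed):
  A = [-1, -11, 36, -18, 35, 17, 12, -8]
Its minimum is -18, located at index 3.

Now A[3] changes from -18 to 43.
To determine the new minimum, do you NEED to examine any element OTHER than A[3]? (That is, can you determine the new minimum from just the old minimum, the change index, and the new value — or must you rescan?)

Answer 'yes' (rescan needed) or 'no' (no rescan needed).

Answer: yes

Derivation:
Old min = -18 at index 3
Change at index 3: -18 -> 43
Index 3 WAS the min and new value 43 > old min -18. Must rescan other elements to find the new min.
Needs rescan: yes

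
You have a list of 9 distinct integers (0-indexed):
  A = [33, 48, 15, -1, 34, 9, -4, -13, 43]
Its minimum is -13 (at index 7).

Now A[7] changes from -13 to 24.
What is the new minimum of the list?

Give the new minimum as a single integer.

Answer: -4

Derivation:
Old min = -13 (at index 7)
Change: A[7] -13 -> 24
Changed element WAS the min. Need to check: is 24 still <= all others?
  Min of remaining elements: -4
  New min = min(24, -4) = -4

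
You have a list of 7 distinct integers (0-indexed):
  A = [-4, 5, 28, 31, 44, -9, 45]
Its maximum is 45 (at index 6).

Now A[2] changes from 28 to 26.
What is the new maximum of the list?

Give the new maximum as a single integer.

Answer: 45

Derivation:
Old max = 45 (at index 6)
Change: A[2] 28 -> 26
Changed element was NOT the old max.
  New max = max(old_max, new_val) = max(45, 26) = 45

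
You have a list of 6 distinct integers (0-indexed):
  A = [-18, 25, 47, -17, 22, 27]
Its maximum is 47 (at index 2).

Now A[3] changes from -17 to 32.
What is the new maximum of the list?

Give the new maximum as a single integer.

Old max = 47 (at index 2)
Change: A[3] -17 -> 32
Changed element was NOT the old max.
  New max = max(old_max, new_val) = max(47, 32) = 47

Answer: 47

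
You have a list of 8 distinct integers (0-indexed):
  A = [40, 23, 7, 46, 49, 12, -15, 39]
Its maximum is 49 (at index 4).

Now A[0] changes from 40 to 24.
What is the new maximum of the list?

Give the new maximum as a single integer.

Answer: 49

Derivation:
Old max = 49 (at index 4)
Change: A[0] 40 -> 24
Changed element was NOT the old max.
  New max = max(old_max, new_val) = max(49, 24) = 49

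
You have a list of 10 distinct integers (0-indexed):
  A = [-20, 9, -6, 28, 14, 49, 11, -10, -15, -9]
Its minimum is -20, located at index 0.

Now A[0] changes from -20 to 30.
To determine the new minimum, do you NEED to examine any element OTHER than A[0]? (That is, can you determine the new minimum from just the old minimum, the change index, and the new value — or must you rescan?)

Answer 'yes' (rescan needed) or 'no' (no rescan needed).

Answer: yes

Derivation:
Old min = -20 at index 0
Change at index 0: -20 -> 30
Index 0 WAS the min and new value 30 > old min -20. Must rescan other elements to find the new min.
Needs rescan: yes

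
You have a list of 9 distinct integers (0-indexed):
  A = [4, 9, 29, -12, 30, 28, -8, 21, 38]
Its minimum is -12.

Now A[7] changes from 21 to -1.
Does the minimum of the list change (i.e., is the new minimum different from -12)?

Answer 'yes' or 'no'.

Answer: no

Derivation:
Old min = -12
Change: A[7] 21 -> -1
Changed element was NOT the min; min changes only if -1 < -12.
New min = -12; changed? no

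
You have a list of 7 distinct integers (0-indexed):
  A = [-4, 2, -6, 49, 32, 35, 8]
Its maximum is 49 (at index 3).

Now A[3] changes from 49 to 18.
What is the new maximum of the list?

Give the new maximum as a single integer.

Answer: 35

Derivation:
Old max = 49 (at index 3)
Change: A[3] 49 -> 18
Changed element WAS the max -> may need rescan.
  Max of remaining elements: 35
  New max = max(18, 35) = 35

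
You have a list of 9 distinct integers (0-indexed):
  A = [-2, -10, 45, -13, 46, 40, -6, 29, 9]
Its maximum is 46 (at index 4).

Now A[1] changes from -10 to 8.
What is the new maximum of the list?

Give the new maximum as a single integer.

Answer: 46

Derivation:
Old max = 46 (at index 4)
Change: A[1] -10 -> 8
Changed element was NOT the old max.
  New max = max(old_max, new_val) = max(46, 8) = 46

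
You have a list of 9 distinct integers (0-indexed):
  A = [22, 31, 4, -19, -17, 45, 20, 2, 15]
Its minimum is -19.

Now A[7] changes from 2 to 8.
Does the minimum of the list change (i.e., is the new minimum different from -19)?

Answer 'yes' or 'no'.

Old min = -19
Change: A[7] 2 -> 8
Changed element was NOT the min; min changes only if 8 < -19.
New min = -19; changed? no

Answer: no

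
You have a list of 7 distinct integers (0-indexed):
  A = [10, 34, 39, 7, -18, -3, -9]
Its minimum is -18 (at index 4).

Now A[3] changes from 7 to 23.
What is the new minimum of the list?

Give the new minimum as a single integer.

Old min = -18 (at index 4)
Change: A[3] 7 -> 23
Changed element was NOT the old min.
  New min = min(old_min, new_val) = min(-18, 23) = -18

Answer: -18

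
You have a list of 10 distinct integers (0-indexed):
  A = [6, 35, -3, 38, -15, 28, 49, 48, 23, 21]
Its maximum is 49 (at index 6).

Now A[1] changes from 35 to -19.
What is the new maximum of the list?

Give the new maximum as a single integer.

Answer: 49

Derivation:
Old max = 49 (at index 6)
Change: A[1] 35 -> -19
Changed element was NOT the old max.
  New max = max(old_max, new_val) = max(49, -19) = 49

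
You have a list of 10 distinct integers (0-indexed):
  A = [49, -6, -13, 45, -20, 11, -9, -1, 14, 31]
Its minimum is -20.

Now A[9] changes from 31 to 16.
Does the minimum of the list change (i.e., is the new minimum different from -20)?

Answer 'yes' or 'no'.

Old min = -20
Change: A[9] 31 -> 16
Changed element was NOT the min; min changes only if 16 < -20.
New min = -20; changed? no

Answer: no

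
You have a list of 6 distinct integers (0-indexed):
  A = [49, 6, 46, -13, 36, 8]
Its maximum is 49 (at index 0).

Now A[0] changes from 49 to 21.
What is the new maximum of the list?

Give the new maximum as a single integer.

Old max = 49 (at index 0)
Change: A[0] 49 -> 21
Changed element WAS the max -> may need rescan.
  Max of remaining elements: 46
  New max = max(21, 46) = 46

Answer: 46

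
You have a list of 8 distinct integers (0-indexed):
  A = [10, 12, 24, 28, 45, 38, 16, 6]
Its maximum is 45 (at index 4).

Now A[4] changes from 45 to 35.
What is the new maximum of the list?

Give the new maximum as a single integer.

Answer: 38

Derivation:
Old max = 45 (at index 4)
Change: A[4] 45 -> 35
Changed element WAS the max -> may need rescan.
  Max of remaining elements: 38
  New max = max(35, 38) = 38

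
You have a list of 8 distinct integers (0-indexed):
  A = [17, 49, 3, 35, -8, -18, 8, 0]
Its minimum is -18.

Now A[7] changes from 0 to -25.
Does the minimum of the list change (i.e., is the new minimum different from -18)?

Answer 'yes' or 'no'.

Old min = -18
Change: A[7] 0 -> -25
Changed element was NOT the min; min changes only if -25 < -18.
New min = -25; changed? yes

Answer: yes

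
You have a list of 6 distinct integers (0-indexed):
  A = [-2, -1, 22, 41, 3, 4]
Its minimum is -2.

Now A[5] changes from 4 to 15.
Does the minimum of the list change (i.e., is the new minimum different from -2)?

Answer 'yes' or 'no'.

Old min = -2
Change: A[5] 4 -> 15
Changed element was NOT the min; min changes only if 15 < -2.
New min = -2; changed? no

Answer: no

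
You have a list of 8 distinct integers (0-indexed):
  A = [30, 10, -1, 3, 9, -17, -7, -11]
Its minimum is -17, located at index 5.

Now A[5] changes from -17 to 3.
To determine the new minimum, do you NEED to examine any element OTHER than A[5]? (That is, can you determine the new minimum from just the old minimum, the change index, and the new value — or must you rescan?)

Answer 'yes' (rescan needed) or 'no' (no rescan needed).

Old min = -17 at index 5
Change at index 5: -17 -> 3
Index 5 WAS the min and new value 3 > old min -17. Must rescan other elements to find the new min.
Needs rescan: yes

Answer: yes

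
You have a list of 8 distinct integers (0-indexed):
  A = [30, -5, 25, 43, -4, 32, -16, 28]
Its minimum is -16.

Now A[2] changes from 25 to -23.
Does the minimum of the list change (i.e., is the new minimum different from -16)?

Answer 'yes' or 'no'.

Answer: yes

Derivation:
Old min = -16
Change: A[2] 25 -> -23
Changed element was NOT the min; min changes only if -23 < -16.
New min = -23; changed? yes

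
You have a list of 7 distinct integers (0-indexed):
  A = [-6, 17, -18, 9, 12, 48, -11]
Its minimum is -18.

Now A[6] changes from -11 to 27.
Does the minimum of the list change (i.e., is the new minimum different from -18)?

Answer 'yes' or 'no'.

Answer: no

Derivation:
Old min = -18
Change: A[6] -11 -> 27
Changed element was NOT the min; min changes only if 27 < -18.
New min = -18; changed? no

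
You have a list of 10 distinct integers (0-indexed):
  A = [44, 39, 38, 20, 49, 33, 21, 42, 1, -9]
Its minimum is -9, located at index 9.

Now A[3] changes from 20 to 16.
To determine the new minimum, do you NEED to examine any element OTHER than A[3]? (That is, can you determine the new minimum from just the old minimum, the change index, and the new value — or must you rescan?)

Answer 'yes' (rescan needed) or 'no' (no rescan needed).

Old min = -9 at index 9
Change at index 3: 20 -> 16
Index 3 was NOT the min. New min = min(-9, 16). No rescan of other elements needed.
Needs rescan: no

Answer: no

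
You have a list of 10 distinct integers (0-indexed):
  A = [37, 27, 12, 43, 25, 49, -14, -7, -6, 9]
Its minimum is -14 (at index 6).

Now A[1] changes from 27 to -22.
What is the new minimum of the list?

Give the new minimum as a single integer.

Old min = -14 (at index 6)
Change: A[1] 27 -> -22
Changed element was NOT the old min.
  New min = min(old_min, new_val) = min(-14, -22) = -22

Answer: -22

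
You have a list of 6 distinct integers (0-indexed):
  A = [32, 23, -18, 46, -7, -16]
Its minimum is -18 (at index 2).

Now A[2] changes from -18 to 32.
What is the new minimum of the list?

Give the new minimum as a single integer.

Answer: -16

Derivation:
Old min = -18 (at index 2)
Change: A[2] -18 -> 32
Changed element WAS the min. Need to check: is 32 still <= all others?
  Min of remaining elements: -16
  New min = min(32, -16) = -16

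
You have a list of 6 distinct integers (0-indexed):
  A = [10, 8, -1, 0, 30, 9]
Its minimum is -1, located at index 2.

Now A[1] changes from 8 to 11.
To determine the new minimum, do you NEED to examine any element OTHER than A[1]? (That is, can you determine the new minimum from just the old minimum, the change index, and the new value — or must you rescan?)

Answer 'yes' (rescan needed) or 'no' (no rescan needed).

Old min = -1 at index 2
Change at index 1: 8 -> 11
Index 1 was NOT the min. New min = min(-1, 11). No rescan of other elements needed.
Needs rescan: no

Answer: no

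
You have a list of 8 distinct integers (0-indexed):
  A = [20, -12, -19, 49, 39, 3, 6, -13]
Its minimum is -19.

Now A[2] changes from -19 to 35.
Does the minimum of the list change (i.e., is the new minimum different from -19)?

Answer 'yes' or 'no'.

Old min = -19
Change: A[2] -19 -> 35
Changed element was the min; new min must be rechecked.
New min = -13; changed? yes

Answer: yes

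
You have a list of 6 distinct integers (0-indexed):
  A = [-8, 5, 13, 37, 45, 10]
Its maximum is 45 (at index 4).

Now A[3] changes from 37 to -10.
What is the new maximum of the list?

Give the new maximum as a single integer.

Old max = 45 (at index 4)
Change: A[3] 37 -> -10
Changed element was NOT the old max.
  New max = max(old_max, new_val) = max(45, -10) = 45

Answer: 45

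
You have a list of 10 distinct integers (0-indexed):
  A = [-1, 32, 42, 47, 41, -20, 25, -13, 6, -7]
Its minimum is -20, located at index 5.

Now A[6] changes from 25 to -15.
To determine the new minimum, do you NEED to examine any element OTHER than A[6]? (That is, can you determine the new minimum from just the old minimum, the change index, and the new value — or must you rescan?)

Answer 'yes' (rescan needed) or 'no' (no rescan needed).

Answer: no

Derivation:
Old min = -20 at index 5
Change at index 6: 25 -> -15
Index 6 was NOT the min. New min = min(-20, -15). No rescan of other elements needed.
Needs rescan: no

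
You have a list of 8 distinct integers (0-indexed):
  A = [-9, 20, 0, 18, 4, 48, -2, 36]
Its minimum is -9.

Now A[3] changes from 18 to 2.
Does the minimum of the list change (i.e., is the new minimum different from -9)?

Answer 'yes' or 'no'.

Answer: no

Derivation:
Old min = -9
Change: A[3] 18 -> 2
Changed element was NOT the min; min changes only if 2 < -9.
New min = -9; changed? no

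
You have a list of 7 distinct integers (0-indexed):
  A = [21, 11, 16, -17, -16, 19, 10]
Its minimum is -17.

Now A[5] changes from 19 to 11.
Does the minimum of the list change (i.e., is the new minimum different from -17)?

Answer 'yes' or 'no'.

Answer: no

Derivation:
Old min = -17
Change: A[5] 19 -> 11
Changed element was NOT the min; min changes only if 11 < -17.
New min = -17; changed? no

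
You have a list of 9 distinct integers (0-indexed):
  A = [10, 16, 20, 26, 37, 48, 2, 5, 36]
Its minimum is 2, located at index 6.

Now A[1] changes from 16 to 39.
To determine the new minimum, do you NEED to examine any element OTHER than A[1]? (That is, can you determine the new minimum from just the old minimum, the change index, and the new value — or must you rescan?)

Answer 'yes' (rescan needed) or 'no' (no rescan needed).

Answer: no

Derivation:
Old min = 2 at index 6
Change at index 1: 16 -> 39
Index 1 was NOT the min. New min = min(2, 39). No rescan of other elements needed.
Needs rescan: no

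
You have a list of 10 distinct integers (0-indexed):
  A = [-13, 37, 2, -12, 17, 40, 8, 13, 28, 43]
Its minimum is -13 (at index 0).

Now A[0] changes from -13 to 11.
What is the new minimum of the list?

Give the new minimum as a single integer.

Old min = -13 (at index 0)
Change: A[0] -13 -> 11
Changed element WAS the min. Need to check: is 11 still <= all others?
  Min of remaining elements: -12
  New min = min(11, -12) = -12

Answer: -12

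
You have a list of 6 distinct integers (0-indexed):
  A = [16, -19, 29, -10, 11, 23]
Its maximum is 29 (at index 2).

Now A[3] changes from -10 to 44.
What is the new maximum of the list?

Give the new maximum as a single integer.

Answer: 44

Derivation:
Old max = 29 (at index 2)
Change: A[3] -10 -> 44
Changed element was NOT the old max.
  New max = max(old_max, new_val) = max(29, 44) = 44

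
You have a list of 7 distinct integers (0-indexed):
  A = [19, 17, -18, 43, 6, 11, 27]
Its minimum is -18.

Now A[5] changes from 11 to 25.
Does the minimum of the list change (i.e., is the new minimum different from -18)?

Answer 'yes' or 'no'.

Answer: no

Derivation:
Old min = -18
Change: A[5] 11 -> 25
Changed element was NOT the min; min changes only if 25 < -18.
New min = -18; changed? no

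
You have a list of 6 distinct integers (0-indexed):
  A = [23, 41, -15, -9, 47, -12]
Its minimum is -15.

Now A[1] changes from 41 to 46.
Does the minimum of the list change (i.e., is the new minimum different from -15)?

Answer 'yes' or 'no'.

Answer: no

Derivation:
Old min = -15
Change: A[1] 41 -> 46
Changed element was NOT the min; min changes only if 46 < -15.
New min = -15; changed? no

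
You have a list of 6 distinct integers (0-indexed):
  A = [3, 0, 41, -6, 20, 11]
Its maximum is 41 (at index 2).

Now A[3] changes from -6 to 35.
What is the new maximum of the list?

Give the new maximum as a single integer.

Old max = 41 (at index 2)
Change: A[3] -6 -> 35
Changed element was NOT the old max.
  New max = max(old_max, new_val) = max(41, 35) = 41

Answer: 41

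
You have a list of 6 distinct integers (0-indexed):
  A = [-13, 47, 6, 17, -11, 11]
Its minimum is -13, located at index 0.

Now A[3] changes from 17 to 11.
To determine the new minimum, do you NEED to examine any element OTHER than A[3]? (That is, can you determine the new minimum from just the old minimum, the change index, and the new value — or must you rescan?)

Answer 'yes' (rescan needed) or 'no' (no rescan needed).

Old min = -13 at index 0
Change at index 3: 17 -> 11
Index 3 was NOT the min. New min = min(-13, 11). No rescan of other elements needed.
Needs rescan: no

Answer: no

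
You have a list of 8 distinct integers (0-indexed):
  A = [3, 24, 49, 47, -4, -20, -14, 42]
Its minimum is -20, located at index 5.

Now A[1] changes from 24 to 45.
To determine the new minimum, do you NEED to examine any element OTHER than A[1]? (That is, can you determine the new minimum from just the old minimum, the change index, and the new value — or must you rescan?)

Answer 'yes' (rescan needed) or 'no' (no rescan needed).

Answer: no

Derivation:
Old min = -20 at index 5
Change at index 1: 24 -> 45
Index 1 was NOT the min. New min = min(-20, 45). No rescan of other elements needed.
Needs rescan: no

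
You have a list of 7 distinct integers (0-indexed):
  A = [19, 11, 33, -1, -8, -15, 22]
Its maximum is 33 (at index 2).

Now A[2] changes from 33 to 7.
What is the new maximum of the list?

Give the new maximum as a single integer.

Answer: 22

Derivation:
Old max = 33 (at index 2)
Change: A[2] 33 -> 7
Changed element WAS the max -> may need rescan.
  Max of remaining elements: 22
  New max = max(7, 22) = 22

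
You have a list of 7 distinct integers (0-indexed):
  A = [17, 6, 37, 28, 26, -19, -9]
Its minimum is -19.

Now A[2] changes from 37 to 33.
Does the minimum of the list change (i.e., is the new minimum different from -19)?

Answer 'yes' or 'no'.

Answer: no

Derivation:
Old min = -19
Change: A[2] 37 -> 33
Changed element was NOT the min; min changes only if 33 < -19.
New min = -19; changed? no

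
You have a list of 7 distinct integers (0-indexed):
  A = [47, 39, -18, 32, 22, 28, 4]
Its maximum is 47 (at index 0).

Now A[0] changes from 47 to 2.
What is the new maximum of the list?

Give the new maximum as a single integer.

Answer: 39

Derivation:
Old max = 47 (at index 0)
Change: A[0] 47 -> 2
Changed element WAS the max -> may need rescan.
  Max of remaining elements: 39
  New max = max(2, 39) = 39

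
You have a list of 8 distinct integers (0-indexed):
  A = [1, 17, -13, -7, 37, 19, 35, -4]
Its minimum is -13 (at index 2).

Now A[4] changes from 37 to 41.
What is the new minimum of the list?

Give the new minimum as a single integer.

Answer: -13

Derivation:
Old min = -13 (at index 2)
Change: A[4] 37 -> 41
Changed element was NOT the old min.
  New min = min(old_min, new_val) = min(-13, 41) = -13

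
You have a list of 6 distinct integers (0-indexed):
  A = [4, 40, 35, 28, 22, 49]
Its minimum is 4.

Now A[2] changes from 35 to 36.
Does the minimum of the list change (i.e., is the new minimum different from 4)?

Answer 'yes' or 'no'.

Answer: no

Derivation:
Old min = 4
Change: A[2] 35 -> 36
Changed element was NOT the min; min changes only if 36 < 4.
New min = 4; changed? no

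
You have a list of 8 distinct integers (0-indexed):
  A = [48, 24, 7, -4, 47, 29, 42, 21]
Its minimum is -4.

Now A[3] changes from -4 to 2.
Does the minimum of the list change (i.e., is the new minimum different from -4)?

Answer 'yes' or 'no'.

Answer: yes

Derivation:
Old min = -4
Change: A[3] -4 -> 2
Changed element was the min; new min must be rechecked.
New min = 2; changed? yes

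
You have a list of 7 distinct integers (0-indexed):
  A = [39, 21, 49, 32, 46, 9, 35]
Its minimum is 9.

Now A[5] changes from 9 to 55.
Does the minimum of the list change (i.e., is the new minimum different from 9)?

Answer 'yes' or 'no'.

Old min = 9
Change: A[5] 9 -> 55
Changed element was the min; new min must be rechecked.
New min = 21; changed? yes

Answer: yes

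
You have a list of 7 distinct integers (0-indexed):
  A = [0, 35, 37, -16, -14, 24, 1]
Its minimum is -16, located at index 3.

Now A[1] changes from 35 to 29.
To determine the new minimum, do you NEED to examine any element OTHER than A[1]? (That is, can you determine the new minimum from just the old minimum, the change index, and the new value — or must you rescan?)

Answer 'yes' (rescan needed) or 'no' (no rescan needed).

Answer: no

Derivation:
Old min = -16 at index 3
Change at index 1: 35 -> 29
Index 1 was NOT the min. New min = min(-16, 29). No rescan of other elements needed.
Needs rescan: no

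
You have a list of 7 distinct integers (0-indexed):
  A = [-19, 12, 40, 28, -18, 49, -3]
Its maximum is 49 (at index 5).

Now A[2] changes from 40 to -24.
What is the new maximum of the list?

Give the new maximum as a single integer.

Old max = 49 (at index 5)
Change: A[2] 40 -> -24
Changed element was NOT the old max.
  New max = max(old_max, new_val) = max(49, -24) = 49

Answer: 49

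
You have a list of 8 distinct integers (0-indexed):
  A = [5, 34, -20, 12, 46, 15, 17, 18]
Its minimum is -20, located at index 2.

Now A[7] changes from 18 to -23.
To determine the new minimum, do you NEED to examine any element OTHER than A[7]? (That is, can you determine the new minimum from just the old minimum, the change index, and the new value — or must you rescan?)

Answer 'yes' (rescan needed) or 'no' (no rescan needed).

Old min = -20 at index 2
Change at index 7: 18 -> -23
Index 7 was NOT the min. New min = min(-20, -23). No rescan of other elements needed.
Needs rescan: no

Answer: no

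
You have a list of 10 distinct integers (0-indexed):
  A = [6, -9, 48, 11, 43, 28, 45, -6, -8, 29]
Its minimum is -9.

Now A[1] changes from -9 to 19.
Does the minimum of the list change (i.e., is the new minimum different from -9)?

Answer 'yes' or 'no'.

Old min = -9
Change: A[1] -9 -> 19
Changed element was the min; new min must be rechecked.
New min = -8; changed? yes

Answer: yes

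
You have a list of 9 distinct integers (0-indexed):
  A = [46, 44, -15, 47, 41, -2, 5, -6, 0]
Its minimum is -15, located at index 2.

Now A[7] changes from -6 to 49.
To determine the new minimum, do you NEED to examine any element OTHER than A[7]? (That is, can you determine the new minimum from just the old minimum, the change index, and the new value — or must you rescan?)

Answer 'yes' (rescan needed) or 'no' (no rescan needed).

Old min = -15 at index 2
Change at index 7: -6 -> 49
Index 7 was NOT the min. New min = min(-15, 49). No rescan of other elements needed.
Needs rescan: no

Answer: no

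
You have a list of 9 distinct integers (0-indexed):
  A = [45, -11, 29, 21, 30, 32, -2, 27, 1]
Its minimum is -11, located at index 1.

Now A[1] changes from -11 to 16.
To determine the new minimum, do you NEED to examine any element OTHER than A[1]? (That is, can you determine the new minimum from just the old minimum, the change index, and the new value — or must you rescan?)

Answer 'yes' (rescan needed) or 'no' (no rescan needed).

Old min = -11 at index 1
Change at index 1: -11 -> 16
Index 1 WAS the min and new value 16 > old min -11. Must rescan other elements to find the new min.
Needs rescan: yes

Answer: yes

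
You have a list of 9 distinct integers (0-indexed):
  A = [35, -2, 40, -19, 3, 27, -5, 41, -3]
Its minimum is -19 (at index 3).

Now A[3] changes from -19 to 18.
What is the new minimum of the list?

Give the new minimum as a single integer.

Answer: -5

Derivation:
Old min = -19 (at index 3)
Change: A[3] -19 -> 18
Changed element WAS the min. Need to check: is 18 still <= all others?
  Min of remaining elements: -5
  New min = min(18, -5) = -5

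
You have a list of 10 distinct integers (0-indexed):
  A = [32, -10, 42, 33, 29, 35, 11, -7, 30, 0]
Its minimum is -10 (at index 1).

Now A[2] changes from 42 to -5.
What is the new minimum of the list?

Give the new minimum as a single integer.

Old min = -10 (at index 1)
Change: A[2] 42 -> -5
Changed element was NOT the old min.
  New min = min(old_min, new_val) = min(-10, -5) = -10

Answer: -10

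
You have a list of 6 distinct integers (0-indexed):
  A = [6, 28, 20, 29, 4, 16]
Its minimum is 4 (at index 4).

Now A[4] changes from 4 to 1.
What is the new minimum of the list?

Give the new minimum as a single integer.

Old min = 4 (at index 4)
Change: A[4] 4 -> 1
Changed element WAS the min. Need to check: is 1 still <= all others?
  Min of remaining elements: 6
  New min = min(1, 6) = 1

Answer: 1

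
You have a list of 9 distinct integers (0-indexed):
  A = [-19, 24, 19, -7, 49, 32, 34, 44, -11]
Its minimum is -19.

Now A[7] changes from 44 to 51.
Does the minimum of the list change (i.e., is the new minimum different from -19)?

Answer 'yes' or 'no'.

Answer: no

Derivation:
Old min = -19
Change: A[7] 44 -> 51
Changed element was NOT the min; min changes only if 51 < -19.
New min = -19; changed? no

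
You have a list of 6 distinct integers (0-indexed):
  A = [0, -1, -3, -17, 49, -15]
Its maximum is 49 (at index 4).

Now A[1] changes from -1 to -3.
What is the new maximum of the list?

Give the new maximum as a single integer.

Answer: 49

Derivation:
Old max = 49 (at index 4)
Change: A[1] -1 -> -3
Changed element was NOT the old max.
  New max = max(old_max, new_val) = max(49, -3) = 49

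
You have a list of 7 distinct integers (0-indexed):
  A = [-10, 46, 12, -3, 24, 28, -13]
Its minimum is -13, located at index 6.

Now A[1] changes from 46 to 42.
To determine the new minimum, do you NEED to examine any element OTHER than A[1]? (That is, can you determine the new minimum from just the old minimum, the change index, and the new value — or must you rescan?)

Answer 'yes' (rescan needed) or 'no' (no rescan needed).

Old min = -13 at index 6
Change at index 1: 46 -> 42
Index 1 was NOT the min. New min = min(-13, 42). No rescan of other elements needed.
Needs rescan: no

Answer: no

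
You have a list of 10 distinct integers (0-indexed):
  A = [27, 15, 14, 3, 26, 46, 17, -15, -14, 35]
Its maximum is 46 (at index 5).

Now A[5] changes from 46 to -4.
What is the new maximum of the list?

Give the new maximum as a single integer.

Answer: 35

Derivation:
Old max = 46 (at index 5)
Change: A[5] 46 -> -4
Changed element WAS the max -> may need rescan.
  Max of remaining elements: 35
  New max = max(-4, 35) = 35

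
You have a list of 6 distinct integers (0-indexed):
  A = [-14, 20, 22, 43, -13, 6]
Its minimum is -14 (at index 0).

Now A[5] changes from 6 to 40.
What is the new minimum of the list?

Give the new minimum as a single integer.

Answer: -14

Derivation:
Old min = -14 (at index 0)
Change: A[5] 6 -> 40
Changed element was NOT the old min.
  New min = min(old_min, new_val) = min(-14, 40) = -14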